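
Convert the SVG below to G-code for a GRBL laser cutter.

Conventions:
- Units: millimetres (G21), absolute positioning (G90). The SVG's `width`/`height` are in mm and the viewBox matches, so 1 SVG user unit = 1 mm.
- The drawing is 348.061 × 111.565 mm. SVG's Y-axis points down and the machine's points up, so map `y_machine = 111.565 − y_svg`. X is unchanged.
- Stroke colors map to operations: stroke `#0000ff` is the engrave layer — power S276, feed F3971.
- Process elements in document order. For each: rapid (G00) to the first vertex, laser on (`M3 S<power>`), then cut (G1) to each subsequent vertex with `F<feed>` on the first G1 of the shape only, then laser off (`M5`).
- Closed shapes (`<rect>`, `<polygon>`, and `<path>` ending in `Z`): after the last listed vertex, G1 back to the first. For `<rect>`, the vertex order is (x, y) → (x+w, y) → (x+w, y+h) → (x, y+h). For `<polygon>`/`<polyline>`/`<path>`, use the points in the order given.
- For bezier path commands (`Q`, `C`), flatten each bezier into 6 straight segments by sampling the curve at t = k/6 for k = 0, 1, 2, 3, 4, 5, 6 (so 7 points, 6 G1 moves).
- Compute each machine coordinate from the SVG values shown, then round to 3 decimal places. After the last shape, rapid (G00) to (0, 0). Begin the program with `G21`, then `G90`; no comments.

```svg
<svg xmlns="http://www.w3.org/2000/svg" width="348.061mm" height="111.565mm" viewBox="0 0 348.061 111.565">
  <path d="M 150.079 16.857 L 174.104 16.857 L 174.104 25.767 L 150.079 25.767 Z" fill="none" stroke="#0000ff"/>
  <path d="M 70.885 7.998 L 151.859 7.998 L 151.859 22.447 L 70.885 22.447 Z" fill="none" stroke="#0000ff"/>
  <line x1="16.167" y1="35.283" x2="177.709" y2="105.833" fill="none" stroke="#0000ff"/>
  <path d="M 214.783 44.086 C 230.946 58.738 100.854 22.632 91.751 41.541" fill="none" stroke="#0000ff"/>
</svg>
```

G21
G90
G00 X150.079 Y94.708
M3 S276
G1 X174.104 Y94.708 F3971
G1 X174.104 Y85.798
G1 X150.079 Y85.798
G1 X150.079 Y94.708
M5
G00 X70.885 Y103.567
M3 S276
G1 X151.859 Y103.567 F3971
G1 X151.859 Y89.118
G1 X70.885 Y89.118
G1 X70.885 Y103.567
M5
G00 X16.167 Y76.282
M3 S276
G1 X177.709 Y5.732 F3971
M5
G00 X214.783 Y67.479
M3 S276
G1 X211.914 Y63.893 F3971
G1 X192.092 Y65.829
G1 X162.742 Y70.348
G1 X131.286 Y74.512
G1 X105.148 Y75.384
G1 X91.751 Y70.024
M5
G00 X0.000 Y0.000

1 u = 1 mm; y_m = 111.565 − y.

[1] `<path>` rectangle, #0000ff→engrave S276 F3971: (150.079,94.708) → (174.104,94.708) → (174.104,85.798) → (150.079,85.798) → (150.079,94.708) (closed)

[2] `<path>` rectangle, #0000ff→engrave S276 F3971: (70.885,103.567) → (151.859,103.567) → (151.859,89.118) → (70.885,89.118) → (70.885,103.567) (closed)

[3] `<line>` line segment, #0000ff→engrave S276 F3971: (16.167,76.282) → (177.709,5.732)

[4] `<path>` cubic bezier, #0000ff→engrave S276 F3971: (214.783,67.479) → (211.914,63.893) → (192.092,65.829) → (162.742,70.348) → (131.286,74.512) → (105.148,75.384) → (91.751,70.024)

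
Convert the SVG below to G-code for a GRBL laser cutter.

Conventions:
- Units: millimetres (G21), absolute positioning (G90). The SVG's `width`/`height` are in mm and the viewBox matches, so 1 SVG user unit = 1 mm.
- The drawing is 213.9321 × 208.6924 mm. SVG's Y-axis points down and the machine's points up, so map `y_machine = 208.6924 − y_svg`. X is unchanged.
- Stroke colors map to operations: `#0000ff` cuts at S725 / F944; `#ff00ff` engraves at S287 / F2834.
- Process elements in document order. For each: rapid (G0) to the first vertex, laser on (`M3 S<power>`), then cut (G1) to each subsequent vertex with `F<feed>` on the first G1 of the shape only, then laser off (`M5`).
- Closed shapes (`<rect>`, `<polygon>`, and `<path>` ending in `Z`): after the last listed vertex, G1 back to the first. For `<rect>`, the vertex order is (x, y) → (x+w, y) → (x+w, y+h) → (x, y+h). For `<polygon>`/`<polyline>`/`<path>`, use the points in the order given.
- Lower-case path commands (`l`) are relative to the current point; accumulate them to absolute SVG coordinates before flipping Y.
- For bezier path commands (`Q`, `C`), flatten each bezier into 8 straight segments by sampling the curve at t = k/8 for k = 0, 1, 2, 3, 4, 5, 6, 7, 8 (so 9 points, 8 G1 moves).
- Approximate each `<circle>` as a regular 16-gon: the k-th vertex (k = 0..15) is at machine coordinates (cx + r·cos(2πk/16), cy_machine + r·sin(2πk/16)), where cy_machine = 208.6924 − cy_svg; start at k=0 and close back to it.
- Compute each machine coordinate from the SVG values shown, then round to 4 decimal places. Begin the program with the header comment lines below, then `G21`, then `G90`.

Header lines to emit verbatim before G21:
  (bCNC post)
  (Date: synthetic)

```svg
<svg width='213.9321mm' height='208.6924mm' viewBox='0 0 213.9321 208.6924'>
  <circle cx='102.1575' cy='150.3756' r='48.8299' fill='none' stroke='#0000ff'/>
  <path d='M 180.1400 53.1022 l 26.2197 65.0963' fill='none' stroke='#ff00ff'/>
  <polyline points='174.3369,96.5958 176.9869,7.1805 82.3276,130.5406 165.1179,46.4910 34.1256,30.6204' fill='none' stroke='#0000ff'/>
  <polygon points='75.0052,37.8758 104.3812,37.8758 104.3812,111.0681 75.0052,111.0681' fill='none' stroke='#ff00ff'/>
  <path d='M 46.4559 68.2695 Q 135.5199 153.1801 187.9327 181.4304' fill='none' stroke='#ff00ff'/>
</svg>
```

viewBox `0 0 213.9321 208.6924` with mm width/height → 1 unit = 1 mm. Flip: y_m = 208.6924 − y_svg.

**Shape 1** — `<circle>` circle, stroke `#0000ff` → cut (S725, F944). Machine vertices: (150.9874,58.3168) → (147.2704,77.0032) → (136.6855,92.8448) → (120.8439,103.4297) → (102.1575,107.1467) → (83.4711,103.4297) → (67.6295,92.8448) → (57.0446,77.0032) → (53.3276,58.3168) → (57.0446,39.6304) → (67.6295,23.7888) → (83.4711,13.2039) → (102.1575,9.4869) → (120.8439,13.2039) → (136.6855,23.7888) → (147.2704,39.6304) → (150.9874,58.3168). Closed: final G1 returns to the first vertex.

**Shape 2** — `<path>` line segment, stroke `#ff00ff` → engrave (S287, F2834). Machine vertices: (180.1400,155.5902) → (206.3597,90.4939). Open path.

**Shape 3** — `<polyline>` open polyline, stroke `#0000ff` → cut (S725, F944). Machine vertices: (174.3369,112.0966) → (176.9869,201.5119) → (82.3276,78.1518) → (165.1179,162.2014) → (34.1256,178.0720). Open path.

**Shape 4** — `<polygon>` rectangle, stroke `#ff00ff` → engrave (S287, F2834). Machine vertices: (75.0052,170.8166) → (104.3812,170.8166) → (104.3812,97.6243) → (75.0052,97.6243) → (75.0052,170.8166). Closed: final G1 returns to the first vertex.

**Shape 5** — `<path>` quadratic bezier, stroke `#ff00ff` → engrave (S287, F2834). Control points (SVG): P0=(46.4559,68.2695), P1=(135.5199,153.1801), P2=(187.9327,181.4304); sampled at t=k/8. Machine vertices: (46.4559,140.4229) → (68.1492,120.0806) → (88.6972,101.5089) → (108.0998,84.7078) → (126.3571,69.6774) → (143.4690,56.4176) → (159.4356,44.9284) → (174.2568,35.2099) → (187.9327,27.2620). Open path.

(bCNC post)
(Date: synthetic)
G21
G90
G0 X150.9874 Y58.3168
M3 S725
G1 X147.2704 Y77.0032 F944
G1 X136.6855 Y92.8448
G1 X120.8439 Y103.4297
G1 X102.1575 Y107.1467
G1 X83.4711 Y103.4297
G1 X67.6295 Y92.8448
G1 X57.0446 Y77.0032
G1 X53.3276 Y58.3168
G1 X57.0446 Y39.6304
G1 X67.6295 Y23.7888
G1 X83.4711 Y13.2039
G1 X102.1575 Y9.4869
G1 X120.8439 Y13.2039
G1 X136.6855 Y23.7888
G1 X147.2704 Y39.6304
G1 X150.9874 Y58.3168
M5
G0 X180.1400 Y155.5902
M3 S287
G1 X206.3597 Y90.4939 F2834
M5
G0 X174.3369 Y112.0966
M3 S725
G1 X176.9869 Y201.5119 F944
G1 X82.3276 Y78.1518
G1 X165.1179 Y162.2014
G1 X34.1256 Y178.0720
M5
G0 X75.0052 Y170.8166
M3 S287
G1 X104.3812 Y170.8166 F2834
G1 X104.3812 Y97.6243
G1 X75.0052 Y97.6243
G1 X75.0052 Y170.8166
M5
G0 X46.4559 Y140.4229
M3 S287
G1 X68.1492 Y120.0806 F2834
G1 X88.6972 Y101.5089
G1 X108.0998 Y84.7078
G1 X126.3571 Y69.6774
G1 X143.4690 Y56.4176
G1 X159.4356 Y44.9284
G1 X174.2568 Y35.2099
G1 X187.9327 Y27.2620
M5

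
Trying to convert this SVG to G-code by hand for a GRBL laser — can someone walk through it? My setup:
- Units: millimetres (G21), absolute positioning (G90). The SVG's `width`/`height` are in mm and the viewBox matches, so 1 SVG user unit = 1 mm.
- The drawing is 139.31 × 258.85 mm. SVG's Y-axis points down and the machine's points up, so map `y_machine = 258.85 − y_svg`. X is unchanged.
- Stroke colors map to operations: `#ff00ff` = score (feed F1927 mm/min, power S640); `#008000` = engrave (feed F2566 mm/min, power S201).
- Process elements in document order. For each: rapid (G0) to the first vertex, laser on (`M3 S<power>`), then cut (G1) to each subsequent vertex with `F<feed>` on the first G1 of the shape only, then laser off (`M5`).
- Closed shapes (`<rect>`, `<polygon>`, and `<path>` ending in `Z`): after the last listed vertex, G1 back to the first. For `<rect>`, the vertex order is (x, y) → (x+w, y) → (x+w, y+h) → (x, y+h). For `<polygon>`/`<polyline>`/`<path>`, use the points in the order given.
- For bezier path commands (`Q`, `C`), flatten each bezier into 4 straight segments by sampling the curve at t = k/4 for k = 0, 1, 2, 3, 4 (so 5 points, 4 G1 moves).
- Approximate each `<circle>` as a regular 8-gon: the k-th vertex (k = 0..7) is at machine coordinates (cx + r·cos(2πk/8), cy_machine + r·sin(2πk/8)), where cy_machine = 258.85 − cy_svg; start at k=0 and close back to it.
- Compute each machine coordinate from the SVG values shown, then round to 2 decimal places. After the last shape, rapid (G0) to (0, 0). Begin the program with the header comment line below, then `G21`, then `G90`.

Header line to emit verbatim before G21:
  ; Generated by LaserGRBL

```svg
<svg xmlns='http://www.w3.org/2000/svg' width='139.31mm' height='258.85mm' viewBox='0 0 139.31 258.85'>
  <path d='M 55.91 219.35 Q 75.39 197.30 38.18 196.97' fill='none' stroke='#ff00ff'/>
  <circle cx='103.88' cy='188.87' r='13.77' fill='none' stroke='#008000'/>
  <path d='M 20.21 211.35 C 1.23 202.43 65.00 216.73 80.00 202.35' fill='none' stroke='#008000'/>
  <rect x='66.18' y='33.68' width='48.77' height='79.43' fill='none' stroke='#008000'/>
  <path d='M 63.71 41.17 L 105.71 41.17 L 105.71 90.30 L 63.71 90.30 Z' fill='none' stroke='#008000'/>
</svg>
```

; Generated by LaserGRBL
G21
G90
G0 X55.91 Y39.50
M3 S640
G1 X62.11 Y49.17 F1927
G1 X61.22 Y56.12
G1 X53.24 Y60.36
G1 X38.18 Y61.88
M5
G0 X117.65 Y69.98
M3 S201
G1 X113.62 Y79.72 F2566
G1 X103.88 Y83.75
G1 X94.14 Y79.72
G1 X90.11 Y69.98
G1 X94.14 Y60.24
G1 X103.88 Y56.21
G1 X113.62 Y60.24
G1 X117.65 Y69.98
M5
G0 X20.21 Y47.50
M3 S201
G1 X19.44 Y50.65 F2566
G1 X37.36 Y49.95
G1 X61.66 Y50.28
G1 X80.00 Y56.50
M5
G0 X66.18 Y225.17
M3 S201
G1 X114.95 Y225.17 F2566
G1 X114.95 Y145.74
G1 X66.18 Y145.74
G1 X66.18 Y225.17
M5
G0 X63.71 Y217.68
M3 S201
G1 X105.71 Y217.68 F2566
G1 X105.71 Y168.55
G1 X63.71 Y168.55
G1 X63.71 Y217.68
M5
G0 X0.00 Y0.00

1 u = 1 mm; y_m = 258.85 − y.

[1] `<path>` quadratic bezier, #ff00ff→score S640 F1927: (55.91,39.50) → (62.11,49.17) → (61.22,56.12) → (53.24,60.36) → (38.18,61.88)

[2] `<circle>` circle, #008000→engrave S201 F2566: (117.65,69.98) → (113.62,79.72) → (103.88,83.75) → (94.14,79.72) → (90.11,69.98) → (94.14,60.24) → (103.88,56.21) → (113.62,60.24) → (117.65,69.98) (closed)

[3] `<path>` cubic bezier, #008000→engrave S201 F2566: (20.21,47.50) → (19.44,50.65) → (37.36,49.95) → (61.66,50.28) → (80.00,56.50)

[4] `<rect>` rectangle, #008000→engrave S201 F2566: (66.18,225.17) → (114.95,225.17) → (114.95,145.74) → (66.18,145.74) → (66.18,225.17) (closed)

[5] `<path>` rectangle, #008000→engrave S201 F2566: (63.71,217.68) → (105.71,217.68) → (105.71,168.55) → (63.71,168.55) → (63.71,217.68) (closed)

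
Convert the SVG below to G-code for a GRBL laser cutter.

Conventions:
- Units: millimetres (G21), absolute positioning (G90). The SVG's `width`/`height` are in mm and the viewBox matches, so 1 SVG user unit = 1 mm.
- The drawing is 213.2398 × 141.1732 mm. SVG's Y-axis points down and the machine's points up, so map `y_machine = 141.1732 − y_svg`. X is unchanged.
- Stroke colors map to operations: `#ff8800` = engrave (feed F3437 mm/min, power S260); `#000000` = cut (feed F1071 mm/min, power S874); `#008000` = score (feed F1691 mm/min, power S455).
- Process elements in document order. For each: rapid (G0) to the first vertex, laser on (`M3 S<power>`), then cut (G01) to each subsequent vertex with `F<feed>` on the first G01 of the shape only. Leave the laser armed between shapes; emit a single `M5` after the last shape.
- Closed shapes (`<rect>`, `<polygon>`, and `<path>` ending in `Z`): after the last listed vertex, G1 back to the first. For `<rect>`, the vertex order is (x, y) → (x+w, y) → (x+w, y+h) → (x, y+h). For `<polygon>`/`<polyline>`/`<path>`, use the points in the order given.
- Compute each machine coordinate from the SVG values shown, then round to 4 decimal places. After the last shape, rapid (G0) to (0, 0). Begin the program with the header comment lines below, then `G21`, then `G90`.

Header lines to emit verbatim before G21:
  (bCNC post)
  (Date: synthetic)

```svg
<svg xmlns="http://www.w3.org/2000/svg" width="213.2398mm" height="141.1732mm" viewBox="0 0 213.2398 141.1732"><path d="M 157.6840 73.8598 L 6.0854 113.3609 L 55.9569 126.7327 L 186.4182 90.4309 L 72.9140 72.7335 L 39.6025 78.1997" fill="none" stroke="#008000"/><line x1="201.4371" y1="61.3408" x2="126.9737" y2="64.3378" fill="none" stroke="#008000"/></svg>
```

viewBox `0 0 213.2398 141.1732` with mm width/height → 1 unit = 1 mm. Flip: y_m = 141.1732 − y_svg.

**Shape 1** — `<path>` open polyline, stroke `#008000` → score (S455, F1691). Machine vertices: (157.6840,67.3134) → (6.0854,27.8123) → (55.9569,14.4405) → (186.4182,50.7423) → (72.9140,68.4397) → (39.6025,62.9735). Open path.

**Shape 2** — `<line>` line segment, stroke `#008000` → score (S455, F1691). Machine vertices: (201.4371,79.8324) → (126.9737,76.8354). Open path.

(bCNC post)
(Date: synthetic)
G21
G90
G0 X157.6840 Y67.3134
M3 S455
G01 X6.0854 Y27.8123 F1691
G01 X55.9569 Y14.4405
G01 X186.4182 Y50.7423
G01 X72.9140 Y68.4397
G01 X39.6025 Y62.9735
G0 X201.4371 Y79.8324
M3 S455
G01 X126.9737 Y76.8354 F1691
M5
G0 X0.0000 Y0.0000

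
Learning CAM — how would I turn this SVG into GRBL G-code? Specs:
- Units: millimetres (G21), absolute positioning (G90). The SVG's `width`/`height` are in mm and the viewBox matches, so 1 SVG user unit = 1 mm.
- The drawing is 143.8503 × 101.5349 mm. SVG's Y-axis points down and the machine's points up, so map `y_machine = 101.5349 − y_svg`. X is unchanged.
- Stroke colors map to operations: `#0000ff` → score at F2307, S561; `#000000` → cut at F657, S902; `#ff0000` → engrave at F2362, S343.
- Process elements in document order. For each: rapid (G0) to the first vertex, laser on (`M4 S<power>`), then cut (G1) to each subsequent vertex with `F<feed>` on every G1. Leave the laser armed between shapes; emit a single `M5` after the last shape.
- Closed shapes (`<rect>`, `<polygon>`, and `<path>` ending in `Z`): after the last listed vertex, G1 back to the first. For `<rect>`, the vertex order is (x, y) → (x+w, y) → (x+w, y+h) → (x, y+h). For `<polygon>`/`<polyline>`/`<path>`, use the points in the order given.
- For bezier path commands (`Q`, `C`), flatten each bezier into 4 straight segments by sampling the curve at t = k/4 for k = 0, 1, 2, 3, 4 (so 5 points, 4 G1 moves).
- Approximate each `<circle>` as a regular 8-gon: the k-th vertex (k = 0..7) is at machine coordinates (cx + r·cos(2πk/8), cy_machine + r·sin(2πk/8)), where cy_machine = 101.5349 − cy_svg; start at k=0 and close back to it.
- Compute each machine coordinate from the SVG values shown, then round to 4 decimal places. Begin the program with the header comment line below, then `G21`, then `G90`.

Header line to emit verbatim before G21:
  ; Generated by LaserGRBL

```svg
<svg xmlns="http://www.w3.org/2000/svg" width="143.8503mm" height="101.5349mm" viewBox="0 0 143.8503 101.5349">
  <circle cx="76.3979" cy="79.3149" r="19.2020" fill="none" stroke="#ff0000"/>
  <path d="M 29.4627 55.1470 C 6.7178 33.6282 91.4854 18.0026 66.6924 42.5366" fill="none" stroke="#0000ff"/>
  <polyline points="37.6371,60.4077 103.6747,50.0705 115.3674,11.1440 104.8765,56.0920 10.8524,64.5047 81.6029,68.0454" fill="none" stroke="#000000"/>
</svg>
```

Since the viewBox matches the mm dimensions, user units are millimetres directly. The only transform is the Y-flip y_m = 101.5349 − y_svg.

Shape 1 is a circle drawn with `<circle>`. Its stroke #ff0000 means engrave at S343, F2362. After flipping Y the toolpath is (95.5999,22.2200) → (89.9758,35.7979) → (76.3979,41.4220) → (62.8200,35.7979) → (57.1959,22.2200) → (62.8200,8.6421) → (76.3979,3.0180) → (89.9758,8.6421) → (95.5999,22.2200), returning to the start.

Shape 2 is a cubic bezier drawn with `<path>`. Its stroke #0000ff means score at S561, F2307. After flipping Y the toolpath is (29.4627,46.3879) → (29.1709,60.8866) → (48.8456,69.9629) → (68.1363,70.4043) → (66.6924,58.9983).

Shape 3 is a open polyline drawn with `<polyline>`. Its stroke #000000 means cut at S902, F657. After flipping Y the toolpath is (37.6371,41.1272) → (103.6747,51.4644) → (115.3674,90.3909) → (104.8765,45.4429) → (10.8524,37.0302) → (81.6029,33.4895).

; Generated by LaserGRBL
G21
G90
G0 X95.5999 Y22.2200
M4 S343
G1 X89.9758 Y35.7979 F2362
G1 X76.3979 Y41.4220 F2362
G1 X62.8200 Y35.7979 F2362
G1 X57.1959 Y22.2200 F2362
G1 X62.8200 Y8.6421 F2362
G1 X76.3979 Y3.0180 F2362
G1 X89.9758 Y8.6421 F2362
G1 X95.5999 Y22.2200 F2362
G0 X29.4627 Y46.3879
M4 S561
G1 X29.1709 Y60.8866 F2307
G1 X48.8456 Y69.9629 F2307
G1 X68.1363 Y70.4043 F2307
G1 X66.6924 Y58.9983 F2307
G0 X37.6371 Y41.1272
M4 S902
G1 X103.6747 Y51.4644 F657
G1 X115.3674 Y90.3909 F657
G1 X104.8765 Y45.4429 F657
G1 X10.8524 Y37.0302 F657
G1 X81.6029 Y33.4895 F657
M5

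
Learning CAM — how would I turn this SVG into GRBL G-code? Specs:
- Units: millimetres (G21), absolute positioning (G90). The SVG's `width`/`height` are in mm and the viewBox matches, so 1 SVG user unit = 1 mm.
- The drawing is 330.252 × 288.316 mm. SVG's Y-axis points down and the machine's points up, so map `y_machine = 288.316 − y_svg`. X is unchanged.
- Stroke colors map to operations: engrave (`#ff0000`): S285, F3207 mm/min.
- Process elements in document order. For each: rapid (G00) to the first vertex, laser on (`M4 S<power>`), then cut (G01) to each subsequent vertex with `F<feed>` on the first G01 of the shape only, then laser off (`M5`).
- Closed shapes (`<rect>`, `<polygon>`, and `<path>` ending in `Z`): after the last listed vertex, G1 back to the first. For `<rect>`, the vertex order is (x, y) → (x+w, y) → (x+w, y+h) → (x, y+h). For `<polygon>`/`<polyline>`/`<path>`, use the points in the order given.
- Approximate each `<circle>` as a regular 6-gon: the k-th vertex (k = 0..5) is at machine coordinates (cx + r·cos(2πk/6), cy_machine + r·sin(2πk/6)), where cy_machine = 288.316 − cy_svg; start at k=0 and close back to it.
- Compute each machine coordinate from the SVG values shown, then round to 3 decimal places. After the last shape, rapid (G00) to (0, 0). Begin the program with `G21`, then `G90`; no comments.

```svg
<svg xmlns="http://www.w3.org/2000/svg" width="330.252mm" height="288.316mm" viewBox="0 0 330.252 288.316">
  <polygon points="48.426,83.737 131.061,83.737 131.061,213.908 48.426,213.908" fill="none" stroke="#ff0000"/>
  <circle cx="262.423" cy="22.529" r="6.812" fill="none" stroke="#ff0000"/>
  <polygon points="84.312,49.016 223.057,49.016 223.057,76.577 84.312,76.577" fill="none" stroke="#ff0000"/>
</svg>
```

viewBox `0 0 330.252 288.316` with mm width/height → 1 unit = 1 mm. Flip: y_m = 288.316 − y_svg.

**Shape 1** — `<polygon>` rectangle, stroke `#ff0000` → engrave (S285, F3207). Machine vertices: (48.426,204.579) → (131.061,204.579) → (131.061,74.408) → (48.426,74.408) → (48.426,204.579). Closed: final G1 returns to the first vertex.

**Shape 2** — `<circle>` circle, stroke `#ff0000` → engrave (S285, F3207). Machine vertices: (269.235,265.787) → (265.829,271.686) → (259.017,271.686) → (255.611,265.787) → (259.017,259.888) → (265.829,259.888) → (269.235,265.787). Closed: final G1 returns to the first vertex.

**Shape 3** — `<polygon>` rectangle, stroke `#ff0000` → engrave (S285, F3207). Machine vertices: (84.312,239.300) → (223.057,239.300) → (223.057,211.739) → (84.312,211.739) → (84.312,239.300). Closed: final G1 returns to the first vertex.

G21
G90
G00 X48.426 Y204.579
M4 S285
G01 X131.061 Y204.579 F3207
G01 X131.061 Y74.408
G01 X48.426 Y74.408
G01 X48.426 Y204.579
M5
G00 X269.235 Y265.787
M4 S285
G01 X265.829 Y271.686 F3207
G01 X259.017 Y271.686
G01 X255.611 Y265.787
G01 X259.017 Y259.888
G01 X265.829 Y259.888
G01 X269.235 Y265.787
M5
G00 X84.312 Y239.300
M4 S285
G01 X223.057 Y239.300 F3207
G01 X223.057 Y211.739
G01 X84.312 Y211.739
G01 X84.312 Y239.300
M5
G00 X0.000 Y0.000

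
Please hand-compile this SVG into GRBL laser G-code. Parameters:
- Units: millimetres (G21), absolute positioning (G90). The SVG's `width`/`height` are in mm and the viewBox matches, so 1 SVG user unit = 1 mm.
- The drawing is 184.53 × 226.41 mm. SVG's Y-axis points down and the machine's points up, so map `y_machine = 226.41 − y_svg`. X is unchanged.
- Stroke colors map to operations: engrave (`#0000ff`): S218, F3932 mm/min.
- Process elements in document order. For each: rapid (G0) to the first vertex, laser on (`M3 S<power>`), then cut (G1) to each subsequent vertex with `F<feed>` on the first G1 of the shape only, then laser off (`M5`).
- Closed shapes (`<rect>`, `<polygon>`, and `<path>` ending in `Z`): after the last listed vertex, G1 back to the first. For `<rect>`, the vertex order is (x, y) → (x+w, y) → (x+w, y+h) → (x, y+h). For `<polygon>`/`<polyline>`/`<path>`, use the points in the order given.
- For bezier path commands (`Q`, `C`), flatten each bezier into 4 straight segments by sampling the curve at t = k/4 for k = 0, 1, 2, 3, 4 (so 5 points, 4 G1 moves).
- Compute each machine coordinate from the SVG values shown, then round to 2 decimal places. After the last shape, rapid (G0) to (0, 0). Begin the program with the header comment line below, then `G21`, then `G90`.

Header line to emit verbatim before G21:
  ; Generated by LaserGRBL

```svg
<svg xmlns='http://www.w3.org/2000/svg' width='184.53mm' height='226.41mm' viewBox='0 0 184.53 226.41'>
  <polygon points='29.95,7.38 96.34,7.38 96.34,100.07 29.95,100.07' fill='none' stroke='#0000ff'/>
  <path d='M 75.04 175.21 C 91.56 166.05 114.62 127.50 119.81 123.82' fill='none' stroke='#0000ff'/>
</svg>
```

Since the viewBox matches the mm dimensions, user units are millimetres directly. The only transform is the Y-flip y_m = 226.41 − y_svg.

Shape 1 is a rectangle drawn with `<polygon>`. Its stroke #0000ff means engrave at S218, F3932. After flipping Y the toolpath is (29.95,219.03) → (96.34,219.03) → (96.34,126.34) → (29.95,126.34) → (29.95,219.03), returning to the start.

Shape 2 is a cubic bezier drawn with `<path>`. Its stroke #0000ff means engrave at S218, F3932. After flipping Y the toolpath is (75.04,51.20) → (88.27,62.58) → (101.67,78.95) → (112.95,94.30) → (119.81,102.59).

; Generated by LaserGRBL
G21
G90
G0 X29.95 Y219.03
M3 S218
G1 X96.34 Y219.03 F3932
G1 X96.34 Y126.34
G1 X29.95 Y126.34
G1 X29.95 Y219.03
M5
G0 X75.04 Y51.20
M3 S218
G1 X88.27 Y62.58 F3932
G1 X101.67 Y78.95
G1 X112.95 Y94.30
G1 X119.81 Y102.59
M5
G0 X0.00 Y0.00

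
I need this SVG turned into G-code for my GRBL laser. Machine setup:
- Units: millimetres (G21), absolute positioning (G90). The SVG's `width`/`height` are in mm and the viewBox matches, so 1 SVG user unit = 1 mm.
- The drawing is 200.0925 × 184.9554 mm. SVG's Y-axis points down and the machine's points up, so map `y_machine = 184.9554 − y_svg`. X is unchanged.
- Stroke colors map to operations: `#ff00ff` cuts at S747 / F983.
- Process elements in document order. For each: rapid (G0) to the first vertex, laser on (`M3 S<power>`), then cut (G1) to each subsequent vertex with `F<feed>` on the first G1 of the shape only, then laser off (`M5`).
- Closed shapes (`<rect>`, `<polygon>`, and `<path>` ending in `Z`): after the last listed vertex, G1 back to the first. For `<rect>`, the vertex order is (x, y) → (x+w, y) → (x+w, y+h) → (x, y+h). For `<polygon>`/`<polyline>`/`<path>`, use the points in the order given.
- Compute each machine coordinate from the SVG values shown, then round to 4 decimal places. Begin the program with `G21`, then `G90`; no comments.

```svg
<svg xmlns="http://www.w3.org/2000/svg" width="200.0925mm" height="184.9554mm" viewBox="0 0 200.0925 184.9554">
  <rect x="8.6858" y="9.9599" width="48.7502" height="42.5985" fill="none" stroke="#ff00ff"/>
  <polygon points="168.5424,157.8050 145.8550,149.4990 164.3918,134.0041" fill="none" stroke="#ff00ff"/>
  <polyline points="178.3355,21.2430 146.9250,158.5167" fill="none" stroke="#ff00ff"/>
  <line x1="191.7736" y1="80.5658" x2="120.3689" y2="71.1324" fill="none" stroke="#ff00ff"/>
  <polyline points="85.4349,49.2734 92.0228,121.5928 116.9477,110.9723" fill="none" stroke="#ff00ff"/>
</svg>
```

G21
G90
G0 X8.6858 Y174.9955
M3 S747
G1 X57.4360 Y174.9955 F983
G1 X57.4360 Y132.3970
G1 X8.6858 Y132.3970
G1 X8.6858 Y174.9955
M5
G0 X168.5424 Y27.1504
M3 S747
G1 X145.8550 Y35.4564 F983
G1 X164.3918 Y50.9513
G1 X168.5424 Y27.1504
M5
G0 X178.3355 Y163.7124
M3 S747
G1 X146.9250 Y26.4387 F983
M5
G0 X191.7736 Y104.3896
M3 S747
G1 X120.3689 Y113.8230 F983
M5
G0 X85.4349 Y135.6820
M3 S747
G1 X92.0228 Y63.3626 F983
G1 X116.9477 Y73.9831
M5

Since the viewBox matches the mm dimensions, user units are millimetres directly. The only transform is the Y-flip y_m = 184.9554 − y_svg.

Shape 1 is a rectangle drawn with `<rect>`. Its stroke #ff00ff means cut at S747, F983. After flipping Y the toolpath is (8.6858,174.9955) → (57.4360,174.9955) → (57.4360,132.3970) → (8.6858,132.3970) → (8.6858,174.9955), returning to the start.

Shape 2 is a regular polygon drawn with `<polygon>`. Its stroke #ff00ff means cut at S747, F983. After flipping Y the toolpath is (168.5424,27.1504) → (145.8550,35.4564) → (164.3918,50.9513) → (168.5424,27.1504), returning to the start.

Shape 3 is a line segment drawn with `<polyline>`. Its stroke #ff00ff means cut at S747, F983. After flipping Y the toolpath is (178.3355,163.7124) → (146.9250,26.4387).

Shape 4 is a line segment drawn with `<line>`. Its stroke #ff00ff means cut at S747, F983. After flipping Y the toolpath is (191.7736,104.3896) → (120.3689,113.8230).

Shape 5 is a open polyline drawn with `<polyline>`. Its stroke #ff00ff means cut at S747, F983. After flipping Y the toolpath is (85.4349,135.6820) → (92.0228,63.3626) → (116.9477,73.9831).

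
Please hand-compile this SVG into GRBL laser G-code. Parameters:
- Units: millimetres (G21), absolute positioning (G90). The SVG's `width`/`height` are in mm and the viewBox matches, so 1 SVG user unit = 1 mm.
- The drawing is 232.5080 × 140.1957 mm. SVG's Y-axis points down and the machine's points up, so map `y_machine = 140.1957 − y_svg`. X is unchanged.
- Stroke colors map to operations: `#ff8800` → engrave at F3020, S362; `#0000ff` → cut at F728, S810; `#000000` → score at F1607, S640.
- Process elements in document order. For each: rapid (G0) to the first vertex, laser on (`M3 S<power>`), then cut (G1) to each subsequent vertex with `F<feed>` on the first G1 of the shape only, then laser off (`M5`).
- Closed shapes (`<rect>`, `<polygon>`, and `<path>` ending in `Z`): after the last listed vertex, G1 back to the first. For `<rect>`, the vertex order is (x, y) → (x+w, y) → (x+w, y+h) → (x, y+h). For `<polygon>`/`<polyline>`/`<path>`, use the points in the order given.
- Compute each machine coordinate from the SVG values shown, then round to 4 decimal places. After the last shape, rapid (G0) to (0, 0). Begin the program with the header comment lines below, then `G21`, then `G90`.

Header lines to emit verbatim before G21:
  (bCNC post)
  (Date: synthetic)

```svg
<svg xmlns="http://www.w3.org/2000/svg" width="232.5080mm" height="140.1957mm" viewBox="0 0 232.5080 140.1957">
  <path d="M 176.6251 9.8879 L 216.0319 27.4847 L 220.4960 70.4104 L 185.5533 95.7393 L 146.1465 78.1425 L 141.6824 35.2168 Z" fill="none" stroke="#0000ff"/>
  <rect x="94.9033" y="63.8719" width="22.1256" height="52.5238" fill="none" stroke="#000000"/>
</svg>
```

(bCNC post)
(Date: synthetic)
G21
G90
G0 X176.6251 Y130.3078
M3 S810
G1 X216.0319 Y112.7110 F728
G1 X220.4960 Y69.7853
G1 X185.5533 Y44.4564
G1 X146.1465 Y62.0532
G1 X141.6824 Y104.9789
G1 X176.6251 Y130.3078
M5
G0 X94.9033 Y76.3238
M3 S640
G1 X117.0289 Y76.3238 F1607
G1 X117.0289 Y23.8000
G1 X94.9033 Y23.8000
G1 X94.9033 Y76.3238
M5
G0 X0.0000 Y0.0000

viewBox `0 0 232.5080 140.1957` with mm width/height → 1 unit = 1 mm. Flip: y_m = 140.1957 − y_svg.

**Shape 1** — `<path>` regular polygon, stroke `#0000ff` → cut (S810, F728). Machine vertices: (176.6251,130.3078) → (216.0319,112.7110) → (220.4960,69.7853) → (185.5533,44.4564) → (146.1465,62.0532) → (141.6824,104.9789) → (176.6251,130.3078). Closed: final G1 returns to the first vertex.

**Shape 2** — `<rect>` rectangle, stroke `#000000` → score (S640, F1607). Machine vertices: (94.9033,76.3238) → (117.0289,76.3238) → (117.0289,23.8000) → (94.9033,23.8000) → (94.9033,76.3238). Closed: final G1 returns to the first vertex.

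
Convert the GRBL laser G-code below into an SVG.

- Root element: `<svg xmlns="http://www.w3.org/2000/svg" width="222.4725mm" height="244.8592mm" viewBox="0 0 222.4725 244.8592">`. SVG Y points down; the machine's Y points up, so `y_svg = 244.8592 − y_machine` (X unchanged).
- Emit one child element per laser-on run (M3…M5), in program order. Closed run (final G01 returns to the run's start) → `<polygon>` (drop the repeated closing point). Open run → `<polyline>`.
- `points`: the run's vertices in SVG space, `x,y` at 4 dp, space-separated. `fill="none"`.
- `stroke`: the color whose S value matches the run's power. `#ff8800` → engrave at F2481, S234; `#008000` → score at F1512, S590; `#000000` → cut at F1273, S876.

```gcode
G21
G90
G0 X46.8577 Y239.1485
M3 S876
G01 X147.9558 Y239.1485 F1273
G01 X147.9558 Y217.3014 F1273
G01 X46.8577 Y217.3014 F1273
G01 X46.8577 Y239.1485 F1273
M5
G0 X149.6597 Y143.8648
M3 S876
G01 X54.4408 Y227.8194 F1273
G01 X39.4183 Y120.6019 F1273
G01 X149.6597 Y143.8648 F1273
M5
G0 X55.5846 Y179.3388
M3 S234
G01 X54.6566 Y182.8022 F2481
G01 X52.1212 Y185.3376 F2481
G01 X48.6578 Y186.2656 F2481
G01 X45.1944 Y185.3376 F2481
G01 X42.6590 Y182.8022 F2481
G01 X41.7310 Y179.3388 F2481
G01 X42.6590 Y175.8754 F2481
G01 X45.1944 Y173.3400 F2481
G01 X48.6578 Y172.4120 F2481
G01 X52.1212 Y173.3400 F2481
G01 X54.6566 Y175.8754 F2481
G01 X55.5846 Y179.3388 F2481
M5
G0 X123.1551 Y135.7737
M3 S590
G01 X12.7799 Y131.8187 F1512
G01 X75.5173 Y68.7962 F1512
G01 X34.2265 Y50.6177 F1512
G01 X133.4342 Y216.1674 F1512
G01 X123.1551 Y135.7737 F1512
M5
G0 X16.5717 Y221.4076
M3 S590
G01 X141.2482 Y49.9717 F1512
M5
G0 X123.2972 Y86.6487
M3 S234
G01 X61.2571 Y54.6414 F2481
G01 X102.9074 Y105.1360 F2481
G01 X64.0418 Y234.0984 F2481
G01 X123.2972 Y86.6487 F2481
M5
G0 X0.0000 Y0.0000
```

<svg xmlns="http://www.w3.org/2000/svg" width="222.4725mm" height="244.8592mm" viewBox="0 0 222.4725 244.8592">
  <polygon points="46.8577,5.7107 147.9558,5.7107 147.9558,27.5578 46.8577,27.5578" fill="none" stroke="#000000"/>
  <polygon points="149.6597,100.9944 54.4408,17.0398 39.4183,124.2573" fill="none" stroke="#000000"/>
  <polygon points="55.5846,65.5204 54.6566,62.0570 52.1212,59.5216 48.6578,58.5936 45.1944,59.5216 42.6590,62.0570 41.7310,65.5204 42.6590,68.9838 45.1944,71.5192 48.6578,72.4472 52.1212,71.5192 54.6566,68.9838" fill="none" stroke="#ff8800"/>
  <polygon points="123.1551,109.0855 12.7799,113.0405 75.5173,176.0630 34.2265,194.2415 133.4342,28.6918" fill="none" stroke="#008000"/>
  <polyline points="16.5717,23.4516 141.2482,194.8875" fill="none" stroke="#008000"/>
  <polygon points="123.2972,158.2105 61.2571,190.2178 102.9074,139.7232 64.0418,10.7608" fill="none" stroke="#ff8800"/>
</svg>

y_svg = 244.8592 − y_m.

[1] S876→`#000000` (cut); closed run; points: 46.8577,5.7107 147.9558,5.7107 147.9558,27.5578 46.8577,27.5578

[2] S876→`#000000` (cut); closed run; points: 149.6597,100.9944 54.4408,17.0398 39.4183,124.2573

[3] S234→`#ff8800` (engrave); closed run; points: 55.5846,65.5204 54.6566,62.0570 52.1212,59.5216 48.6578,58.5936 45.1944,59.5216 42.6590,62.0570 41.7310,65.5204 42.6590,68.9838 45.1944,71.5192 48.6578,72.4472 52.1212,71.5192 54.6566,68.9838

[4] S590→`#008000` (score); closed run; points: 123.1551,109.0855 12.7799,113.0405 75.5173,176.0630 34.2265,194.2415 133.4342,28.6918

[5] S590→`#008000` (score); open run; points: 16.5717,23.4516 141.2482,194.8875

[6] S234→`#ff8800` (engrave); closed run; points: 123.2972,158.2105 61.2571,190.2178 102.9074,139.7232 64.0418,10.7608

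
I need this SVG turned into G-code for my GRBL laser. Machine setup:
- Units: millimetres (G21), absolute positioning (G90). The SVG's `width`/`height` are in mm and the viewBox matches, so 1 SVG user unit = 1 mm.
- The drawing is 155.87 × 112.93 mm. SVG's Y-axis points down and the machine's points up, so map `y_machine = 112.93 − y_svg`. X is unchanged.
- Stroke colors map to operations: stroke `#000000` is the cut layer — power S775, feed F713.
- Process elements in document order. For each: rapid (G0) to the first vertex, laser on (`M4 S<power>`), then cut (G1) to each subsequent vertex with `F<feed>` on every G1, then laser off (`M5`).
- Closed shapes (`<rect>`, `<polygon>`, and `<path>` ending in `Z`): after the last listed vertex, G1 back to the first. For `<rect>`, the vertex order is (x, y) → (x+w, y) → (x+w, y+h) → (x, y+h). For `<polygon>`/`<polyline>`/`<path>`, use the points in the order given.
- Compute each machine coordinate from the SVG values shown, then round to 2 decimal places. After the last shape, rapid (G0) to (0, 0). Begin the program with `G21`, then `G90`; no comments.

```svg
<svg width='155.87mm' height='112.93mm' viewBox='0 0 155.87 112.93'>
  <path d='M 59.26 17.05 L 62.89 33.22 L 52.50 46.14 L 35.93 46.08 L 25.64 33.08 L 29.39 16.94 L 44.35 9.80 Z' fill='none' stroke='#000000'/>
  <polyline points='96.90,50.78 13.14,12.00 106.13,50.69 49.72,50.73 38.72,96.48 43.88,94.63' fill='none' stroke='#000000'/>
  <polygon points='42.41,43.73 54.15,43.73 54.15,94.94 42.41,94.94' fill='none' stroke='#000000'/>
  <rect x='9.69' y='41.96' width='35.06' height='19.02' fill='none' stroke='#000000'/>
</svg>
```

viewBox `0 0 155.87 112.93` with mm width/height → 1 unit = 1 mm. Flip: y_m = 112.93 − y_svg.

**Shape 1** — `<path>` regular polygon, stroke `#000000` → cut (S775, F713). Machine vertices: (59.26,95.88) → (62.89,79.71) → (52.50,66.79) → (35.93,66.85) → (25.64,79.85) → (29.39,95.99) → (44.35,103.13) → (59.26,95.88). Closed: final G1 returns to the first vertex.

**Shape 2** — `<polyline>` open polyline, stroke `#000000` → cut (S775, F713). Machine vertices: (96.90,62.15) → (13.14,100.93) → (106.13,62.24) → (49.72,62.20) → (38.72,16.45) → (43.88,18.30). Open path.

**Shape 3** — `<polygon>` rectangle, stroke `#000000` → cut (S775, F713). Machine vertices: (42.41,69.20) → (54.15,69.20) → (54.15,17.99) → (42.41,17.99) → (42.41,69.20). Closed: final G1 returns to the first vertex.

**Shape 4** — `<rect>` rectangle, stroke `#000000` → cut (S775, F713). Machine vertices: (9.69,70.97) → (44.75,70.97) → (44.75,51.95) → (9.69,51.95) → (9.69,70.97). Closed: final G1 returns to the first vertex.

G21
G90
G0 X59.26 Y95.88
M4 S775
G1 X62.89 Y79.71 F713
G1 X52.50 Y66.79 F713
G1 X35.93 Y66.85 F713
G1 X25.64 Y79.85 F713
G1 X29.39 Y95.99 F713
G1 X44.35 Y103.13 F713
G1 X59.26 Y95.88 F713
M5
G0 X96.90 Y62.15
M4 S775
G1 X13.14 Y100.93 F713
G1 X106.13 Y62.24 F713
G1 X49.72 Y62.20 F713
G1 X38.72 Y16.45 F713
G1 X43.88 Y18.30 F713
M5
G0 X42.41 Y69.20
M4 S775
G1 X54.15 Y69.20 F713
G1 X54.15 Y17.99 F713
G1 X42.41 Y17.99 F713
G1 X42.41 Y69.20 F713
M5
G0 X9.69 Y70.97
M4 S775
G1 X44.75 Y70.97 F713
G1 X44.75 Y51.95 F713
G1 X9.69 Y51.95 F713
G1 X9.69 Y70.97 F713
M5
G0 X0.00 Y0.00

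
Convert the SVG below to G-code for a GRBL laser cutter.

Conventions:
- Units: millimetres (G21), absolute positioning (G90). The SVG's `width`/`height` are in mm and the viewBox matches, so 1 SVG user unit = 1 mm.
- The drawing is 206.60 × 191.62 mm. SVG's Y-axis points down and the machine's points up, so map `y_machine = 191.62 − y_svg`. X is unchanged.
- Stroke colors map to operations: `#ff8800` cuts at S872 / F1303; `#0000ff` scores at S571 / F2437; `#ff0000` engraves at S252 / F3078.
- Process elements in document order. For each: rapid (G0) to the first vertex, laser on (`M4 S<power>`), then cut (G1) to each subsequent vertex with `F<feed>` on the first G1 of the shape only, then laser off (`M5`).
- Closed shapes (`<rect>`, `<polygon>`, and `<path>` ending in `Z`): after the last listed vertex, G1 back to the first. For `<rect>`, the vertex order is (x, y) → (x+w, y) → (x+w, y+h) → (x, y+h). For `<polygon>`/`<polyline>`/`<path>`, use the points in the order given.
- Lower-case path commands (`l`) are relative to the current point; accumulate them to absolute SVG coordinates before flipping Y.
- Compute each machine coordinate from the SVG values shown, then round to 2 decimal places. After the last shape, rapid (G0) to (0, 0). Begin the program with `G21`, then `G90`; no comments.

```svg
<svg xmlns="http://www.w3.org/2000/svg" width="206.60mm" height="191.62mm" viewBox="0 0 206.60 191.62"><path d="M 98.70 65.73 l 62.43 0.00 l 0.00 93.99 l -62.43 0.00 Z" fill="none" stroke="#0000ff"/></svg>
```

Since the viewBox matches the mm dimensions, user units are millimetres directly. The only transform is the Y-flip y_m = 191.62 − y_svg.

Shape 1 is a rectangle drawn with `<path>`. Its stroke #0000ff means score at S571, F2437. After flipping Y the toolpath is (98.70,125.89) → (161.13,125.89) → (161.13,31.90) → (98.70,31.90) → (98.70,125.89), returning to the start.

G21
G90
G0 X98.70 Y125.89
M4 S571
G1 X161.13 Y125.89 F2437
G1 X161.13 Y31.90
G1 X98.70 Y31.90
G1 X98.70 Y125.89
M5
G0 X0.00 Y0.00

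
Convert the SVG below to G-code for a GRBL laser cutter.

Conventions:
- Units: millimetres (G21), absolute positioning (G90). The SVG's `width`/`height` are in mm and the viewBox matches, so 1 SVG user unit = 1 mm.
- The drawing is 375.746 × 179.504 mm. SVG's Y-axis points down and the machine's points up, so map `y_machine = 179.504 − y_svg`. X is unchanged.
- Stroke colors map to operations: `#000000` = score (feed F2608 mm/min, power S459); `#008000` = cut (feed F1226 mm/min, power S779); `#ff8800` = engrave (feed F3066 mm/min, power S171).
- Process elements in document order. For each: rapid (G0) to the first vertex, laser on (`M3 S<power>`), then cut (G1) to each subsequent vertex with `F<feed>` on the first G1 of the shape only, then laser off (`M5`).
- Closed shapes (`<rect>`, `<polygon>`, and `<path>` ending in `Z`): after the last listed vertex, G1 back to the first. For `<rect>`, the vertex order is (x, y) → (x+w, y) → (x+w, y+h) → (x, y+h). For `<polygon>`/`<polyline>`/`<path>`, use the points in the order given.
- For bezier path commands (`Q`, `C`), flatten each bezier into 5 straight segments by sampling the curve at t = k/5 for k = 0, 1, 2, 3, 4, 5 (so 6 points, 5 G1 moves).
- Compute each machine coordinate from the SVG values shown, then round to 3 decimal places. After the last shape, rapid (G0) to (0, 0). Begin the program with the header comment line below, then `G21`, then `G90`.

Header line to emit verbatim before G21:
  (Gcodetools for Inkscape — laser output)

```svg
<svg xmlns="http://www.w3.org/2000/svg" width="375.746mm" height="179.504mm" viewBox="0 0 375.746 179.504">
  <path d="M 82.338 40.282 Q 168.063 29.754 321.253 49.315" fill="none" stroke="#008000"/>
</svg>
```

1 u = 1 mm; y_m = 179.504 − y.

[1] `<path>` quadratic bezier, #008000→cut S779 F1226: (82.338,139.222) → (119.327,142.230) → (161.712,142.830) → (209.495,141.024) → (262.676,136.810) → (321.253,130.189)

(Gcodetools for Inkscape — laser output)
G21
G90
G0 X82.338 Y139.222
M3 S779
G1 X119.327 Y142.230 F1226
G1 X161.712 Y142.830
G1 X209.495 Y141.024
G1 X262.676 Y136.810
G1 X321.253 Y130.189
M5
G0 X0.000 Y0.000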